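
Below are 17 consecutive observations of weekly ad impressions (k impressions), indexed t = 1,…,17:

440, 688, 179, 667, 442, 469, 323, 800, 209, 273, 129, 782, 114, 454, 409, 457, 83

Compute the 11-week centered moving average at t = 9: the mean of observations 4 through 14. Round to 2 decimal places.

423.82

Sum of periods 4–14: 667 + 442 + 469 + 323 + 800 + 209 + 273 + 129 + 782 + 114 + 454 = 4662
Divide by 11: 4662 / 11 = 423.82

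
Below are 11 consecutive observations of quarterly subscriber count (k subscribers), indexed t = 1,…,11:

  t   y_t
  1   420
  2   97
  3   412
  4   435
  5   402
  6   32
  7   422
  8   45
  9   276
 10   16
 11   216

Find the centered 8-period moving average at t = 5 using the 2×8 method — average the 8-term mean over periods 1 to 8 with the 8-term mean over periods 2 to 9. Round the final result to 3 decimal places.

274.125

Sum over 1–8: 420 + 97 + 412 + 435 + 402 + 32 + 422 + 45 = 2265
Sum over 2–9: 97 + 412 + 435 + 402 + 32 + 422 + 45 + 276 = 2121
CMA at t=5 = (2265 + 2121) / (2·8) = 4386 / 16 = 274.125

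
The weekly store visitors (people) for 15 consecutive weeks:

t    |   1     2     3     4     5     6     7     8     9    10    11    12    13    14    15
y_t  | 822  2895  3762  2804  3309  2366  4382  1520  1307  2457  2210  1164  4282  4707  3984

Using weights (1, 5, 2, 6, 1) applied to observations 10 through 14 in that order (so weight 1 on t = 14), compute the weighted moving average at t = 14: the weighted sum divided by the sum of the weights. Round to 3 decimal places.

Weighted sum: 1·2457 + 5·2210 + 2·1164 + 6·4282 + 1·4707 = 2457 + 11050 + 2328 + 25692 + 4707 = 46234
Weight total: 1 + 5 + 2 + 6 + 1 = 15
WMA = 46234 / 15 = 3082.267

3082.267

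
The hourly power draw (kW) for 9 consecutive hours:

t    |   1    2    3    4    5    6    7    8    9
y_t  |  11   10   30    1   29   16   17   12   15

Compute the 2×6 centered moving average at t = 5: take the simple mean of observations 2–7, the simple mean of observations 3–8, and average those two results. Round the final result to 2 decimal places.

Sum over 2–7: 10 + 30 + 1 + 29 + 16 + 17 = 103
Sum over 3–8: 30 + 1 + 29 + 16 + 17 + 12 = 105
CMA at t=5 = (103 + 105) / (2·6) = 208 / 12 = 17.33

17.33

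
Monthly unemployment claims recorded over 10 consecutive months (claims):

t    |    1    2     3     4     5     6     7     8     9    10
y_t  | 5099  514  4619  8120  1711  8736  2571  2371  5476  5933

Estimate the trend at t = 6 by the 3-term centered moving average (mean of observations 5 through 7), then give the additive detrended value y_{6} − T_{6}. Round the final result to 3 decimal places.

Trend T_6 = (1711 + 8736 + 2571) / 3 = 13018/3 = 4339.33333
Detrended value: 8736 − 4339.33333 = 4396.667

4396.667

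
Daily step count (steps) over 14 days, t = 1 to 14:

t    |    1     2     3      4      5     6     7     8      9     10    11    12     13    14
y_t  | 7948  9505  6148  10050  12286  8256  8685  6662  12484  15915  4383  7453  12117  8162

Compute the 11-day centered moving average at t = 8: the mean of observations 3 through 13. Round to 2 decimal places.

9494.45

Sum of periods 3–13: 6148 + 10050 + 12286 + 8256 + 8685 + 6662 + 12484 + 15915 + 4383 + 7453 + 12117 = 104439
Divide by 11: 104439 / 11 = 9494.45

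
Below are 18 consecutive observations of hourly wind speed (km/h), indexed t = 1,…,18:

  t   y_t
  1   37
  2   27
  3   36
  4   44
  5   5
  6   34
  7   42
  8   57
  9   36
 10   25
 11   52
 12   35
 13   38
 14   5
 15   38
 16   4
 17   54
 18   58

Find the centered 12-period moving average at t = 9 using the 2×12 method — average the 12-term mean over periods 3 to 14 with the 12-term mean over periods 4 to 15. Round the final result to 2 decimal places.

Sum over 3–14: 36 + 44 + 5 + 34 + 42 + 57 + 36 + 25 + 52 + 35 + 38 + 5 = 409
Sum over 4–15: 44 + 5 + 34 + 42 + 57 + 36 + 25 + 52 + 35 + 38 + 5 + 38 = 411
CMA at t=9 = (409 + 411) / (2·12) = 820 / 24 = 34.17

34.17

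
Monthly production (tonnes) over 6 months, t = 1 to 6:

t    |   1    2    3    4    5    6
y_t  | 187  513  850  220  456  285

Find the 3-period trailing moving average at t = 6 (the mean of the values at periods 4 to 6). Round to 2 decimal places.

320.33

Sum of periods 4–6: 220 + 456 + 285 = 961
Divide by 3: 961 / 3 = 320.33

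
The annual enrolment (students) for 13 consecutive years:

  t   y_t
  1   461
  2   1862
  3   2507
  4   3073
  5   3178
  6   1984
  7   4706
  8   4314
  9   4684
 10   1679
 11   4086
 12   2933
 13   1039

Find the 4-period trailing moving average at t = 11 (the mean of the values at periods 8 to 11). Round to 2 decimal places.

3690.75

Sum of periods 8–11: 4314 + 4684 + 1679 + 4086 = 14763
Divide by 4: 14763 / 4 = 3690.75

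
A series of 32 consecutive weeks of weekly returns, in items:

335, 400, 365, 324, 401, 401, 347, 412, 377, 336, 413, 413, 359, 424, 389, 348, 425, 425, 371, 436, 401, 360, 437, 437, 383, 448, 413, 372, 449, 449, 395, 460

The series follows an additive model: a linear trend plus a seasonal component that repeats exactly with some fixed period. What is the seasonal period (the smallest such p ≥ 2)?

6

First differences y_{t+1} − y_t: 65, -35, -41, 77, 0, -54, 65, -35, -41, 77, 0, -54, 65, -35, …
The difference pattern repeats every 6 terms and not for any smaller step, so p = 6.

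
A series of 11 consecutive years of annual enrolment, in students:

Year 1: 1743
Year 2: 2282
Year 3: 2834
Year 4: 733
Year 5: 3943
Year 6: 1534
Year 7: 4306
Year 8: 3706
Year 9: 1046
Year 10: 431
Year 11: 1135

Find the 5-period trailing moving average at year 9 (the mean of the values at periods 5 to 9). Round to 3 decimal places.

Sum of periods 5–9: 3943 + 1534 + 4306 + 3706 + 1046 = 14535
Divide by 5: 14535 / 5 = 2907.000

2907.000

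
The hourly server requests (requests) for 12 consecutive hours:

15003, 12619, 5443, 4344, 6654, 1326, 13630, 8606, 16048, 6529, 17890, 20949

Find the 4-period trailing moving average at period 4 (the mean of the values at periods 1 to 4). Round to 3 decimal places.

Sum of periods 1–4: 15003 + 12619 + 5443 + 4344 = 37409
Divide by 4: 37409 / 4 = 9352.250

9352.250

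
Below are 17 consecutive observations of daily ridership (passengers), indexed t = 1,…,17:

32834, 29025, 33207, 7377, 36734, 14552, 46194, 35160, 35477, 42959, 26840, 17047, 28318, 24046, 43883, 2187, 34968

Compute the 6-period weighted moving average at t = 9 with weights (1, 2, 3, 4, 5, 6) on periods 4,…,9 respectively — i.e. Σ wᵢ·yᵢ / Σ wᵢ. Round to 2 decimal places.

33235.19

Weighted sum: 1·7377 + 2·36734 + 3·14552 + 4·46194 + 5·35160 + 6·35477 = 7377 + 73468 + 43656 + 184776 + 175800 + 212862 = 697939
Weight total: 1 + 2 + 3 + 4 + 5 + 6 = 21
WMA = 697939 / 21 = 33235.19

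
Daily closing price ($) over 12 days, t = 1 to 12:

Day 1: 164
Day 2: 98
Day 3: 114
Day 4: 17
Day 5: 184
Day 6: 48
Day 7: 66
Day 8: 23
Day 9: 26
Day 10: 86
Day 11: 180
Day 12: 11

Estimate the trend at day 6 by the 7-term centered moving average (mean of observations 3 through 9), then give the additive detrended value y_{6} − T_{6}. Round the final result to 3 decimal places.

Trend T_6 = (114 + 17 + 184 + 48 + 66 + 23 + 26) / 7 = 478/7 = 68.28571
Detrended value: 48 − 68.28571 = -20.286

-20.286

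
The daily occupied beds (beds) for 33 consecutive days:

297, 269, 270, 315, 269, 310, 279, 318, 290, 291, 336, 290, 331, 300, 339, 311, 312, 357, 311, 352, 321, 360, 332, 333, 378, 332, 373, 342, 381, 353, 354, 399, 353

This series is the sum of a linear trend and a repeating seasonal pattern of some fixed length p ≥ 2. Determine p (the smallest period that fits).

First differences y_{t+1} − y_t: -28, 1, 45, -46, 41, -31, 39, -28, 1, 45, -46, 41, -31, 39, -28, 1, …
The difference pattern repeats every 7 terms and not for any smaller step, so p = 7.

7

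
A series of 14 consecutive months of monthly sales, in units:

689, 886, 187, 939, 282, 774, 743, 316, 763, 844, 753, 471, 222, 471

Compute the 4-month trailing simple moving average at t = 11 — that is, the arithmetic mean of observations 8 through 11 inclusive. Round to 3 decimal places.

669.000

Sum of periods 8–11: 316 + 763 + 844 + 753 = 2676
Divide by 4: 2676 / 4 = 669.000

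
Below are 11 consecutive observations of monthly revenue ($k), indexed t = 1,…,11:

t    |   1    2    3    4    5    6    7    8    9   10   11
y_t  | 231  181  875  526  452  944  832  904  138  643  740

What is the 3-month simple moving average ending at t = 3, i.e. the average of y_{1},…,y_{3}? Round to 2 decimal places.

429.00

Sum of periods 1–3: 231 + 181 + 875 = 1287
Divide by 3: 1287 / 3 = 429.00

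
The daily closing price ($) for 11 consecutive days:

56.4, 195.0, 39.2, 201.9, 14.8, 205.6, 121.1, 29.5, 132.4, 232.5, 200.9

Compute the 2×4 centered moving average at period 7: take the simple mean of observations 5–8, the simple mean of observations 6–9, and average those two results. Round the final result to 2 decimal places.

107.45

Sum over 5–8: 14.8 + 205.6 + 121.1 + 29.5 = 371.0
Sum over 6–9: 205.6 + 121.1 + 29.5 + 132.4 = 488.6
CMA at t=7 = (371.0 + 488.6) / (2·4) = 859.6 / 8 = 107.45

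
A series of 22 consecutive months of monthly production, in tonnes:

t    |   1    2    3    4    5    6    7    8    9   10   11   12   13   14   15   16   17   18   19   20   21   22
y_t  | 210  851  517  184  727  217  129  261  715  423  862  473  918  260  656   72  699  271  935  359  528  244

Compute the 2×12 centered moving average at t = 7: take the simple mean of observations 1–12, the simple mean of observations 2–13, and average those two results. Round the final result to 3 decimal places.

Sum over 1–12: 210 + 851 + 517 + 184 + 727 + 217 + 129 + 261 + 715 + 423 + 862 + 473 = 5569
Sum over 2–13: 851 + 517 + 184 + 727 + 217 + 129 + 261 + 715 + 423 + 862 + 473 + 918 = 6277
CMA at t=7 = (5569 + 6277) / (2·12) = 11846 / 24 = 493.583

493.583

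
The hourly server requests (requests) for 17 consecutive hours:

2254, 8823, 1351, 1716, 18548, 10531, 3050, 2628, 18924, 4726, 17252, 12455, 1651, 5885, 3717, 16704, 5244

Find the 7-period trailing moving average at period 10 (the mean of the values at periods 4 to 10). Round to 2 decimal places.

8589.00

Sum of periods 4–10: 1716 + 18548 + 10531 + 3050 + 2628 + 18924 + 4726 = 60123
Divide by 7: 60123 / 7 = 8589.00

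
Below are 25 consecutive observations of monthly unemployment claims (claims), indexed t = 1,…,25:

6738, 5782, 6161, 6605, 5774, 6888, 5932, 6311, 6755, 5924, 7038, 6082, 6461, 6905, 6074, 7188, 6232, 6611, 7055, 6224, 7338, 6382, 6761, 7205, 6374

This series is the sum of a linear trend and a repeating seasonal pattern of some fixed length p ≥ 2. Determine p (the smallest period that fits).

5

First differences y_{t+1} − y_t: -956, 379, 444, -831, 1114, -956, 379, 444, -831, 1114, -956, 379, …
The difference pattern repeats every 5 terms and not for any smaller step, so p = 5.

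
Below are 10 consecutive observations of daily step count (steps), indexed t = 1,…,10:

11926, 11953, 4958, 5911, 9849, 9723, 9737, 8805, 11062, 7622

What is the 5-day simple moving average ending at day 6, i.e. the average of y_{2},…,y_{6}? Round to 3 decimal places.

Sum of periods 2–6: 11953 + 4958 + 5911 + 9849 + 9723 = 42394
Divide by 5: 42394 / 5 = 8478.800

8478.800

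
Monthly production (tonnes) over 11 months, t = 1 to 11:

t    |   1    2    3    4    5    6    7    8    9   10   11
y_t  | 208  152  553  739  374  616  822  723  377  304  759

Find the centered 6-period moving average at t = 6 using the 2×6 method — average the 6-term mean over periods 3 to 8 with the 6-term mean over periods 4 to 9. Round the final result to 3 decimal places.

623.167

Sum over 3–8: 553 + 739 + 374 + 616 + 822 + 723 = 3827
Sum over 4–9: 739 + 374 + 616 + 822 + 723 + 377 = 3651
CMA at t=6 = (3827 + 3651) / (2·6) = 7478 / 12 = 623.167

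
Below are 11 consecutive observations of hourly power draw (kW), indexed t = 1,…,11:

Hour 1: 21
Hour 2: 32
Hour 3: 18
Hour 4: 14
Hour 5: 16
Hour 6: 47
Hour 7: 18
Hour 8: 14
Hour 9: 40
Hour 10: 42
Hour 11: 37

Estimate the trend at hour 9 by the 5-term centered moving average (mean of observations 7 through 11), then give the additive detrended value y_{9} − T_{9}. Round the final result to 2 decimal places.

9.80

Trend T_9 = (18 + 14 + 40 + 42 + 37) / 5 = 151/5 = 30.2000
Detrended value: 40 − 30.2000 = 9.80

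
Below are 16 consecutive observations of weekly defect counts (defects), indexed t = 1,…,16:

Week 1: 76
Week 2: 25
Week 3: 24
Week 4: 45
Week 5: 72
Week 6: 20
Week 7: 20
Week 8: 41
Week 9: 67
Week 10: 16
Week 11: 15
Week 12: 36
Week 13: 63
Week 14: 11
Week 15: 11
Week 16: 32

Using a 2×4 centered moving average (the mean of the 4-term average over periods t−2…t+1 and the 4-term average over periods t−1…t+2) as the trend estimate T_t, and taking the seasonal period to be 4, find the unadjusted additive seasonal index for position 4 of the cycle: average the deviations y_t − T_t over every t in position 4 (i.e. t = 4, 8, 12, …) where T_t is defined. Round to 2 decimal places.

Season position 4 occurs at t = 4, 8, 12 (where T_t is defined).
t=4: T_4 = 40.8750; y_4 − T_4 = 45 − 40.8750 = 4.1250
t=8: T_8 = 36.5000; y_8 − T_8 = 41 − 36.5000 = 4.5000
t=12: T_12 = 31.8750; y_12 − T_12 = 36 − 31.8750 = 4.1250
Mean deviation: (4.1250 + 4.5000 + 4.1250) / 3 = 4.25

4.25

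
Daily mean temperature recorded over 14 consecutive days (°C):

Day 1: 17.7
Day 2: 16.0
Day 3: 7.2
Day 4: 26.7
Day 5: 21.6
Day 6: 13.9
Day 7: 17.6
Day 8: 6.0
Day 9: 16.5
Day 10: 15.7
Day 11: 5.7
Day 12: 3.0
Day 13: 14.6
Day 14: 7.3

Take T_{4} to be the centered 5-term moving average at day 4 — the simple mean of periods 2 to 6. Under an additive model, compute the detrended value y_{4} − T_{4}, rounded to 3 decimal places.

9.620

Trend T_4 = (16.0 + 7.2 + 26.7 + 21.6 + 13.9) / 5 = 85.4/5 = 17.08000
Detrended value: 26.7 − 17.08000 = 9.620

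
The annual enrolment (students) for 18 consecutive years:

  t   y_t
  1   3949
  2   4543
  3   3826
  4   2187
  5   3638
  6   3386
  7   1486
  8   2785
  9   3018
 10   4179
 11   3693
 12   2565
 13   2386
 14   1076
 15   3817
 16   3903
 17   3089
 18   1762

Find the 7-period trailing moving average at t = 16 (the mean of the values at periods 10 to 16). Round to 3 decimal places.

Sum of periods 10–16: 4179 + 3693 + 2565 + 2386 + 1076 + 3817 + 3903 = 21619
Divide by 7: 21619 / 7 = 3088.429

3088.429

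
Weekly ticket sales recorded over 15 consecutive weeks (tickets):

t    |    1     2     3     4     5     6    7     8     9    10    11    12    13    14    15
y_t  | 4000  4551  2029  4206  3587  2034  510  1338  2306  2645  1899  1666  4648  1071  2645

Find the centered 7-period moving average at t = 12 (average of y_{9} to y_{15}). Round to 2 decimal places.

Sum of periods 9–15: 2306 + 2645 + 1899 + 1666 + 4648 + 1071 + 2645 = 16880
Divide by 7: 16880 / 7 = 2411.43

2411.43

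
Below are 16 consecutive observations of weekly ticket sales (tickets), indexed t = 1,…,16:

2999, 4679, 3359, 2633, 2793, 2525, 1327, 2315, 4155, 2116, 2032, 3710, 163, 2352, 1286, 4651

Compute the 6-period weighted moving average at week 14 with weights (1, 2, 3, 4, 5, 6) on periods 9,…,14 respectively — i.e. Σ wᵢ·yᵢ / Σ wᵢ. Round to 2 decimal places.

Weighted sum: 1·4155 + 2·2116 + 3·2032 + 4·3710 + 5·163 + 6·2352 = 4155 + 4232 + 6096 + 14840 + 815 + 14112 = 44250
Weight total: 1 + 2 + 3 + 4 + 5 + 6 = 21
WMA = 44250 / 21 = 2107.14

2107.14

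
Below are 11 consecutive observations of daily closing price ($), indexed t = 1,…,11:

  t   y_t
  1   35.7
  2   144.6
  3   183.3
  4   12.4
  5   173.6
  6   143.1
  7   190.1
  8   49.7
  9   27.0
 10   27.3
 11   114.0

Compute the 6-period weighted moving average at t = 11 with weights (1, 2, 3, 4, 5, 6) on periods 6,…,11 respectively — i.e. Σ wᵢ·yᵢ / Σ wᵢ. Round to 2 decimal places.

Weighted sum: 1·143.1 + 2·190.1 + 3·49.7 + 4·27.0 + 5·27.3 + 6·114.0 = 143.1 + 380.2 + 149.1 + 108.0 + 136.5 + 684.0 = 1600.9
Weight total: 1 + 2 + 3 + 4 + 5 + 6 = 21
WMA = 1600.9 / 21 = 76.23

76.23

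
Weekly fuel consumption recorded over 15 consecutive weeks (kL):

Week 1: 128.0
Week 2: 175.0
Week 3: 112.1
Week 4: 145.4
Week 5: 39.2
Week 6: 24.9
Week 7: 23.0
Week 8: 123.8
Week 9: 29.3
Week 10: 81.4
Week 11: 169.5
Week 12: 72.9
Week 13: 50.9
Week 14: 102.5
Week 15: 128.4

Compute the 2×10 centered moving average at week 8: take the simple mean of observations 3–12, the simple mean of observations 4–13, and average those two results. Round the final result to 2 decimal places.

79.09

Sum over 3–12: 112.1 + 145.4 + 39.2 + 24.9 + 23.0 + 123.8 + 29.3 + 81.4 + 169.5 + 72.9 = 821.5
Sum over 4–13: 145.4 + 39.2 + 24.9 + 23.0 + 123.8 + 29.3 + 81.4 + 169.5 + 72.9 + 50.9 = 760.3
CMA at t=8 = (821.5 + 760.3) / (2·10) = 1581.8 / 20 = 79.09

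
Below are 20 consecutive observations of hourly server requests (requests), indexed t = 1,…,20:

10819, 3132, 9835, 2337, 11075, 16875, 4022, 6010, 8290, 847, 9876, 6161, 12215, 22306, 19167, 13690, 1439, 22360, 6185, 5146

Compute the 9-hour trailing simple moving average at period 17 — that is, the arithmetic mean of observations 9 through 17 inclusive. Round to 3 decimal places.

Sum of periods 9–17: 8290 + 847 + 9876 + 6161 + 12215 + 22306 + 19167 + 13690 + 1439 = 93991
Divide by 9: 93991 / 9 = 10443.444

10443.444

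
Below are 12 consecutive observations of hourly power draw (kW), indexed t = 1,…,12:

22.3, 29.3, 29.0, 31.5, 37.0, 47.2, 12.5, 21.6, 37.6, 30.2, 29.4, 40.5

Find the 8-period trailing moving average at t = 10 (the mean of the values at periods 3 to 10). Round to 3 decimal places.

30.825

Sum of periods 3–10: 29.0 + 31.5 + 37.0 + 47.2 + 12.5 + 21.6 + 37.6 + 30.2 = 246.6
Divide by 8: 246.6 / 8 = 30.825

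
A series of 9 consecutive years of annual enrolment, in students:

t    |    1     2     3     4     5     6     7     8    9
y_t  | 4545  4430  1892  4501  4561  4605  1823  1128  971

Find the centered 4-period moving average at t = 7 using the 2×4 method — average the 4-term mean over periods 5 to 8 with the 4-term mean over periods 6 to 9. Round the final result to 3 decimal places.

2580.500

Sum over 5–8: 4561 + 4605 + 1823 + 1128 = 12117
Sum over 6–9: 4605 + 1823 + 1128 + 971 = 8527
CMA at t=7 = (12117 + 8527) / (2·4) = 20644 / 8 = 2580.500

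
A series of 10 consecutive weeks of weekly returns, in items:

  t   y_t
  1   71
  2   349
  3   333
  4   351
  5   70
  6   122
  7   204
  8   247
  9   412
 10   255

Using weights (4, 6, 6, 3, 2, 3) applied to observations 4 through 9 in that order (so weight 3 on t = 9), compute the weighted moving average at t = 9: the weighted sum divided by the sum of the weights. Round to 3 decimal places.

204.083

Weighted sum: 4·351 + 6·70 + 6·122 + 3·204 + 2·247 + 3·412 = 1404 + 420 + 732 + 612 + 494 + 1236 = 4898
Weight total: 4 + 6 + 6 + 3 + 2 + 3 = 24
WMA = 4898 / 24 = 204.083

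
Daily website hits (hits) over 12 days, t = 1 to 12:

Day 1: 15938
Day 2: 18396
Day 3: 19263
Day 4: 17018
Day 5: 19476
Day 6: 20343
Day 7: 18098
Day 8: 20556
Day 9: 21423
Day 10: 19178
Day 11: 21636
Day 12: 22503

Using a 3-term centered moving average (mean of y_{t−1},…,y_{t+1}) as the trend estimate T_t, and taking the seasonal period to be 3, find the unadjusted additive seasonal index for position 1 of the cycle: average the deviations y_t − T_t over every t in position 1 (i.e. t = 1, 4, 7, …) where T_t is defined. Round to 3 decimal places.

-1567.667

Season position 1 occurs at t = 4, 7, 10 (where T_t is defined).
t=4: T_4 = 18585.66667; y_4 − T_4 = 17018 − 18585.66667 = -1567.66667
t=7: T_7 = 19665.66667; y_7 − T_7 = 18098 − 19665.66667 = -1567.66667
t=10: T_10 = 20745.66667; y_10 − T_10 = 19178 − 20745.66667 = -1567.66667
Mean deviation: (-1567.66667 + -1567.66667 + -1567.66667) / 3 = -1567.667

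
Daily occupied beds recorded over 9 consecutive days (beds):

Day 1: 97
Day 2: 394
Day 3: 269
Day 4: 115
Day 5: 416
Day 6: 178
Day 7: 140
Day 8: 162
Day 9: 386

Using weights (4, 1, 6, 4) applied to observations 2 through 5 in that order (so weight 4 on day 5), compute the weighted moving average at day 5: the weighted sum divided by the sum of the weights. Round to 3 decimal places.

Weighted sum: 4·394 + 1·269 + 6·115 + 4·416 = 1576 + 269 + 690 + 1664 = 4199
Weight total: 4 + 1 + 6 + 4 = 15
WMA = 4199 / 15 = 279.933

279.933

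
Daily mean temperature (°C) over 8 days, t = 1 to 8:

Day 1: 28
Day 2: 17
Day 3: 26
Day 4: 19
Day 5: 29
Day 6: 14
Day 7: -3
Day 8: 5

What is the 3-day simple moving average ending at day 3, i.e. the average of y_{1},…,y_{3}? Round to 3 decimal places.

Sum of periods 1–3: 28 + 17 + 26 = 71
Divide by 3: 71 / 3 = 23.667

23.667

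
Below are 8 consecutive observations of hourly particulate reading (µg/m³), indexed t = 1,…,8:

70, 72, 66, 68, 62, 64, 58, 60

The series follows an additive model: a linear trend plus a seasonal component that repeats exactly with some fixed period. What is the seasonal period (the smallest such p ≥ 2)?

2

First differences y_{t+1} − y_t: 2, -6, 2, -6, 2, -6, …
The difference pattern repeats every 2 terms and not for any smaller step, so p = 2.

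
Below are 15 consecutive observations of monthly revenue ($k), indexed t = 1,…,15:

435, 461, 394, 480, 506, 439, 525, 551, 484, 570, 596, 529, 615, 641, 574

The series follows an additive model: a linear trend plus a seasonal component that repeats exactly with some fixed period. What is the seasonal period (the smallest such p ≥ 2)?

3

First differences y_{t+1} − y_t: 26, -67, 86, 26, -67, 86, 26, -67, …
The difference pattern repeats every 3 terms and not for any smaller step, so p = 3.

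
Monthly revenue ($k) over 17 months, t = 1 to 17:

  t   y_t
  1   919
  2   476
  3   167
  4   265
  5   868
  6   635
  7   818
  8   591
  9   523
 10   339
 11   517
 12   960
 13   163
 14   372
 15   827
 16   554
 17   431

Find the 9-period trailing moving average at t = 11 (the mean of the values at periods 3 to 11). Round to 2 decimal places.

Sum of periods 3–11: 167 + 265 + 868 + 635 + 818 + 591 + 523 + 339 + 517 = 4723
Divide by 9: 4723 / 9 = 524.78

524.78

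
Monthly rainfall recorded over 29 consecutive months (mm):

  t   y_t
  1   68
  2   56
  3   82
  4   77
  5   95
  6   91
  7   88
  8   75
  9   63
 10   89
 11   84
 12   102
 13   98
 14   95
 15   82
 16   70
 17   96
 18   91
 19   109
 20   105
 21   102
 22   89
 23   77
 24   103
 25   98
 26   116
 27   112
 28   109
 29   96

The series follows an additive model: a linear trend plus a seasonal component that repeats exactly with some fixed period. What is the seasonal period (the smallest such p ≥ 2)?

First differences y_{t+1} − y_t: -12, 26, -5, 18, -4, -3, -13, -12, 26, -5, 18, -4, -3, -13, -12, 26, …
The difference pattern repeats every 7 terms and not for any smaller step, so p = 7.

7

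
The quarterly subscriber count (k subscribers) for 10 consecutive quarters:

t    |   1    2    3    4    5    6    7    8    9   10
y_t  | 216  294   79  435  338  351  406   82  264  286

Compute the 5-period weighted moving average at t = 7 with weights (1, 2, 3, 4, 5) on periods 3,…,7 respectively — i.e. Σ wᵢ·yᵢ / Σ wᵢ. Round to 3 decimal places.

Weighted sum: 1·79 + 2·435 + 3·338 + 4·351 + 5·406 = 79 + 870 + 1014 + 1404 + 2030 = 5397
Weight total: 1 + 2 + 3 + 4 + 5 = 15
WMA = 5397 / 15 = 359.800

359.800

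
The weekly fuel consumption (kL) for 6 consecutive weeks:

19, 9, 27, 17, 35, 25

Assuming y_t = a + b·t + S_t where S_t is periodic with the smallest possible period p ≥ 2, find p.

First differences y_{t+1} − y_t: -10, 18, -10, 18, -10, …
The difference pattern repeats every 2 terms and not for any smaller step, so p = 2.

2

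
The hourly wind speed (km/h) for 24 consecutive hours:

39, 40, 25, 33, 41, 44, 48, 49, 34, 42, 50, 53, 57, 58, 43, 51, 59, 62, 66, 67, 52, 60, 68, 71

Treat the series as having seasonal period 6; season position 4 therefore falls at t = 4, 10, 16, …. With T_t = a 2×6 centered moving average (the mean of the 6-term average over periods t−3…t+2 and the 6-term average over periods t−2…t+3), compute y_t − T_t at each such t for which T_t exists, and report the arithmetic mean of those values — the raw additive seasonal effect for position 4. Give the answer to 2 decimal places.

-4.75

Season position 4 occurs at t = 4, 10, 16 (where T_t is defined).
t=4: T_4 = 37.7500; y_4 − T_4 = 33 − 37.7500 = -4.7500
t=10: T_10 = 46.7500; y_10 − T_10 = 42 − 46.7500 = -4.7500
t=16: T_16 = 55.7500; y_16 − T_16 = 51 − 55.7500 = -4.7500
Mean deviation: (-4.7500 + -4.7500 + -4.7500) / 3 = -4.75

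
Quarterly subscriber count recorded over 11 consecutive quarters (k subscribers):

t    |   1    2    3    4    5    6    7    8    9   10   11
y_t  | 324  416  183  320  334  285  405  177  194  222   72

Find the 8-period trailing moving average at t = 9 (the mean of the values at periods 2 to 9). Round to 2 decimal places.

Sum of periods 2–9: 416 + 183 + 320 + 334 + 285 + 405 + 177 + 194 = 2314
Divide by 8: 2314 / 8 = 289.25

289.25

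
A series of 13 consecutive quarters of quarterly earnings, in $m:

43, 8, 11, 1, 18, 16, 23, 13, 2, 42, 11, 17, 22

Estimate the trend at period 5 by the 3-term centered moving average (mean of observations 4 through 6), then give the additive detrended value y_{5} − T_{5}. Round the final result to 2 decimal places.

6.33

Trend T_5 = (1 + 18 + 16) / 3 = 35/3 = 11.6667
Detrended value: 18 − 11.6667 = 6.33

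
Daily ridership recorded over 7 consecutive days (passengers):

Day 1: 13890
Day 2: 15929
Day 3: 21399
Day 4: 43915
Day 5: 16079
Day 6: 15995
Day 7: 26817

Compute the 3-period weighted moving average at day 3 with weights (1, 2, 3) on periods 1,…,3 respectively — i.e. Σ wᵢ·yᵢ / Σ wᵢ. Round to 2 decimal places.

Weighted sum: 1·13890 + 2·15929 + 3·21399 = 13890 + 31858 + 64197 = 109945
Weight total: 1 + 2 + 3 = 6
WMA = 109945 / 6 = 18324.17

18324.17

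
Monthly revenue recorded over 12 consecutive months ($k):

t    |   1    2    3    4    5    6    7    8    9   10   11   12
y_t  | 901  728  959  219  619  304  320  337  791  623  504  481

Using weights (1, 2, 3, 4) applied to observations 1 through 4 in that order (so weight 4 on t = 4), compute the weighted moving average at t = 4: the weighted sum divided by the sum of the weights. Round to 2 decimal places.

Weighted sum: 1·901 + 2·728 + 3·959 + 4·219 = 901 + 1456 + 2877 + 876 = 6110
Weight total: 1 + 2 + 3 + 4 = 10
WMA = 6110 / 10 = 611.00

611.00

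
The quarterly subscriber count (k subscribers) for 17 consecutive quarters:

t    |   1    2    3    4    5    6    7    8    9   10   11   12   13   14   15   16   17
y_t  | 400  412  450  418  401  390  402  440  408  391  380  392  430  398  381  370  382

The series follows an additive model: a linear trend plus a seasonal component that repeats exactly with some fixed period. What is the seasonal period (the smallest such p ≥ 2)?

First differences y_{t+1} − y_t: 12, 38, -32, -17, -11, 12, 38, -32, -17, -11, 12, 38, …
The difference pattern repeats every 5 terms and not for any smaller step, so p = 5.

5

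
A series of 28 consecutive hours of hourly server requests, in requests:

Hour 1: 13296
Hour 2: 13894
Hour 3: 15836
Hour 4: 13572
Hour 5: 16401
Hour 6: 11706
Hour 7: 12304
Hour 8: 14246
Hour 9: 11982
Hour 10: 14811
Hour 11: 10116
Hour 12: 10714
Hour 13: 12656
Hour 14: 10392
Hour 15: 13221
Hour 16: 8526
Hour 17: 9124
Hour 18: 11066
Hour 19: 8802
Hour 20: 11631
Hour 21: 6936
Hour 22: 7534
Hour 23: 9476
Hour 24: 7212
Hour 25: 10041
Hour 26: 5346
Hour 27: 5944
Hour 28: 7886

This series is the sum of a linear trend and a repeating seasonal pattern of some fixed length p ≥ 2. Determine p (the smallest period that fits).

First differences y_{t+1} − y_t: 598, 1942, -2264, 2829, -4695, 598, 1942, -2264, 2829, -4695, 598, 1942, …
The difference pattern repeats every 5 terms and not for any smaller step, so p = 5.

5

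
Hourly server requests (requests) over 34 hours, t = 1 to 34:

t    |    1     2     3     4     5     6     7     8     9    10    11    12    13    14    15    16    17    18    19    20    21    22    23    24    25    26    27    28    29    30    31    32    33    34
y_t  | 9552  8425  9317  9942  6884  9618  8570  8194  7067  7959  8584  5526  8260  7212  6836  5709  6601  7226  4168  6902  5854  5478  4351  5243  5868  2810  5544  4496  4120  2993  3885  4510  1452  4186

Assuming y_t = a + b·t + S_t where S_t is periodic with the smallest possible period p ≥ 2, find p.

First differences y_{t+1} − y_t: -1127, 892, 625, -3058, 2734, -1048, -376, -1127, 892, 625, -3058, 2734, -1048, -376, -1127, 892, …
The difference pattern repeats every 7 terms and not for any smaller step, so p = 7.

7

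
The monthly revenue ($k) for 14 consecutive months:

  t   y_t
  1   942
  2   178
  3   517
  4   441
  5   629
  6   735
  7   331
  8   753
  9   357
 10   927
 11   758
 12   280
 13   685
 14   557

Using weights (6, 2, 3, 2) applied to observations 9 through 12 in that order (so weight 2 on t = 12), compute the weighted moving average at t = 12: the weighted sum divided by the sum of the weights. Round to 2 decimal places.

525.38

Weighted sum: 6·357 + 2·927 + 3·758 + 2·280 = 2142 + 1854 + 2274 + 560 = 6830
Weight total: 6 + 2 + 3 + 2 = 13
WMA = 6830 / 13 = 525.38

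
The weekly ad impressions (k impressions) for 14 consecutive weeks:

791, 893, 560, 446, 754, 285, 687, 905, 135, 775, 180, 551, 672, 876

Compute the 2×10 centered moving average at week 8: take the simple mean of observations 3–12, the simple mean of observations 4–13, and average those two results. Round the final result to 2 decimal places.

533.40

Sum over 3–12: 560 + 446 + 754 + 285 + 687 + 905 + 135 + 775 + 180 + 551 = 5278
Sum over 4–13: 446 + 754 + 285 + 687 + 905 + 135 + 775 + 180 + 551 + 672 = 5390
CMA at t=8 = (5278 + 5390) / (2·10) = 10668 / 20 = 533.40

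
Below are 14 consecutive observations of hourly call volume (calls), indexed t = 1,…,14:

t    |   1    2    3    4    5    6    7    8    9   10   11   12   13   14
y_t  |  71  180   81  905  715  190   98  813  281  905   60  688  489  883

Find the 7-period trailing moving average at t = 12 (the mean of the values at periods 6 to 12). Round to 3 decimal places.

433.571

Sum of periods 6–12: 190 + 98 + 813 + 281 + 905 + 60 + 688 = 3035
Divide by 7: 3035 / 7 = 433.571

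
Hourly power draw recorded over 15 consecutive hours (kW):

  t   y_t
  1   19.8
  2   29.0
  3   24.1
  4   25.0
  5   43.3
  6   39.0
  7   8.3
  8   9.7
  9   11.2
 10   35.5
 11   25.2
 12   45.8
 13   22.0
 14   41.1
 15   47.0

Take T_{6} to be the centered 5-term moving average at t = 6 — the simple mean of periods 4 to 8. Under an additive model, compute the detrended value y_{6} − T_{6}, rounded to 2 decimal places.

Trend T_6 = (25.0 + 43.3 + 39.0 + 8.3 + 9.7) / 5 = 125.3/5 = 25.0600
Detrended value: 39.0 − 25.0600 = 13.94

13.94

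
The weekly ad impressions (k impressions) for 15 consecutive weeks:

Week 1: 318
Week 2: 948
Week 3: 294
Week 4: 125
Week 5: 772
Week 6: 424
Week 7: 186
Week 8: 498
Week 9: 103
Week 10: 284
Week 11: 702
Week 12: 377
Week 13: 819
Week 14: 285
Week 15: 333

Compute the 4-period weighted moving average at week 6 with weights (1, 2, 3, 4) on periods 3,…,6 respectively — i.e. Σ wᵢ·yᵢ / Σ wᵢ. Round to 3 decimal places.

455.600

Weighted sum: 1·294 + 2·125 + 3·772 + 4·424 = 294 + 250 + 2316 + 1696 = 4556
Weight total: 1 + 2 + 3 + 4 = 10
WMA = 4556 / 10 = 455.600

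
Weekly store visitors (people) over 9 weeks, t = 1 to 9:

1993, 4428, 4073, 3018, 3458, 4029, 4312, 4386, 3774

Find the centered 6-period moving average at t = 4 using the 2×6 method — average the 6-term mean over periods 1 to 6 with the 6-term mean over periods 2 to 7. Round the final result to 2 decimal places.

Sum over 1–6: 1993 + 4428 + 4073 + 3018 + 3458 + 4029 = 20999
Sum over 2–7: 4428 + 4073 + 3018 + 3458 + 4029 + 4312 = 23318
CMA at t=4 = (20999 + 23318) / (2·6) = 44317 / 12 = 3693.08

3693.08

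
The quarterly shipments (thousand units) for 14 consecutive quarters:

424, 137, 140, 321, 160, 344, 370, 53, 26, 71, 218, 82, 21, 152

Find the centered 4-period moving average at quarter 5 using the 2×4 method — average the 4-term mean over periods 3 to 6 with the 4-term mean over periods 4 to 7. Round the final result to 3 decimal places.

270.000

Sum over 3–6: 140 + 321 + 160 + 344 = 965
Sum over 4–7: 321 + 160 + 344 + 370 = 1195
CMA at t=5 = (965 + 1195) / (2·4) = 2160 / 8 = 270.000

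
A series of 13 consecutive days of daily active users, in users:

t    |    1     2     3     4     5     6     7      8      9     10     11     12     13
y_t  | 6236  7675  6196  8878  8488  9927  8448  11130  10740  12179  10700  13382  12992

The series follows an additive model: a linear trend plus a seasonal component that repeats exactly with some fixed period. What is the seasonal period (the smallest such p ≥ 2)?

First differences y_{t+1} − y_t: 1439, -1479, 2682, -390, 1439, -1479, 2682, -390, 1439, -1479, …
The difference pattern repeats every 4 terms and not for any smaller step, so p = 4.

4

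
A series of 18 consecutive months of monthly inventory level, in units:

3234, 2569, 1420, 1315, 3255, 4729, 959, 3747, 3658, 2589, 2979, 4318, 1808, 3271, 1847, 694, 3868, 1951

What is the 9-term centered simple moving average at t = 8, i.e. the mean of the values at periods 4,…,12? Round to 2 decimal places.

Sum of periods 4–12: 1315 + 3255 + 4729 + 959 + 3747 + 3658 + 2589 + 2979 + 4318 = 27549
Divide by 9: 27549 / 9 = 3061.00

3061.00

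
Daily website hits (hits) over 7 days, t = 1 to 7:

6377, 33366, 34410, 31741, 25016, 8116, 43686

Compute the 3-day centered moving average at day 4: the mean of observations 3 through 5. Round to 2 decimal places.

Sum of periods 3–5: 34410 + 31741 + 25016 = 91167
Divide by 3: 91167 / 3 = 30389.00

30389.00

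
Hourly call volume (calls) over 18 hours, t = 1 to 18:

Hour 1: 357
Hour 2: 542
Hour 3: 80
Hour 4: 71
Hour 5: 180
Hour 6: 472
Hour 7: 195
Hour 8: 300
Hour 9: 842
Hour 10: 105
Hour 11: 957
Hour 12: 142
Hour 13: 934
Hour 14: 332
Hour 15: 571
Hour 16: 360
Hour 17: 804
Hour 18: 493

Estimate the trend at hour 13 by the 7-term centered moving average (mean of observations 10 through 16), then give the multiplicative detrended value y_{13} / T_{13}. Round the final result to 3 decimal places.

1.922

Trend T_13 = (105 + 957 + 142 + 934 + 332 + 571 + 360) / 7 = 3401/7 = 485.85714
Ratio to trend: 934 / 485.85714 = 1.922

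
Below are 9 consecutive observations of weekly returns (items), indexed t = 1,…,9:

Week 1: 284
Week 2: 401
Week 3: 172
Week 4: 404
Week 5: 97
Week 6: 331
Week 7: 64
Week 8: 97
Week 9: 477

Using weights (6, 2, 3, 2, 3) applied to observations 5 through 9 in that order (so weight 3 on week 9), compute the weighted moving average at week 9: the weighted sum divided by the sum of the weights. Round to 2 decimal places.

Weighted sum: 6·97 + 2·331 + 3·64 + 2·97 + 3·477 = 582 + 662 + 192 + 194 + 1431 = 3061
Weight total: 6 + 2 + 3 + 2 + 3 = 16
WMA = 3061 / 16 = 191.31

191.31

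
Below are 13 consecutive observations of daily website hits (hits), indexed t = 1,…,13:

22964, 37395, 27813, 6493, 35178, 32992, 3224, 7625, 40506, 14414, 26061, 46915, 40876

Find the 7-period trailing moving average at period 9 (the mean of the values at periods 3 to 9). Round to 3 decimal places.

Sum of periods 3–9: 27813 + 6493 + 35178 + 32992 + 3224 + 7625 + 40506 = 153831
Divide by 7: 153831 / 7 = 21975.857

21975.857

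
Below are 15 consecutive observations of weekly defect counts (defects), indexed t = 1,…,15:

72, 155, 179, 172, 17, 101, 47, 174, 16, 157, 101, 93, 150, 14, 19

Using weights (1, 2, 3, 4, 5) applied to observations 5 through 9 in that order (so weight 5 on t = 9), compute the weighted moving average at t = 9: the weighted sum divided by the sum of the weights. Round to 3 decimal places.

75.733

Weighted sum: 1·17 + 2·101 + 3·47 + 4·174 + 5·16 = 17 + 202 + 141 + 696 + 80 = 1136
Weight total: 1 + 2 + 3 + 4 + 5 = 15
WMA = 1136 / 15 = 75.733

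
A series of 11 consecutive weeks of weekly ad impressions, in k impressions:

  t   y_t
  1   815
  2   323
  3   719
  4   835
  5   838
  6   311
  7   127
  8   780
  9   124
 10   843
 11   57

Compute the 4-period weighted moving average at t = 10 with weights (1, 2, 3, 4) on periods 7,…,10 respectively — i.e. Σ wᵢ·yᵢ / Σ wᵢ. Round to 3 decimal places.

Weighted sum: 1·127 + 2·780 + 3·124 + 4·843 = 127 + 1560 + 372 + 3372 = 5431
Weight total: 1 + 2 + 3 + 4 = 10
WMA = 5431 / 10 = 543.100

543.100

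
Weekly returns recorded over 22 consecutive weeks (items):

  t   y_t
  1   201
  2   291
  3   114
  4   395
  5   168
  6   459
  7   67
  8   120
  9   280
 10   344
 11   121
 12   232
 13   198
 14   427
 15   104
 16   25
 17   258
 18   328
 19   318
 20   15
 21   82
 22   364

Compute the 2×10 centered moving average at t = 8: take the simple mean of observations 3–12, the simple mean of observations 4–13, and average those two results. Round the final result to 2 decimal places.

Sum over 3–12: 114 + 395 + 168 + 459 + 67 + 120 + 280 + 344 + 121 + 232 = 2300
Sum over 4–13: 395 + 168 + 459 + 67 + 120 + 280 + 344 + 121 + 232 + 198 = 2384
CMA at t=8 = (2300 + 2384) / (2·10) = 4684 / 20 = 234.20

234.20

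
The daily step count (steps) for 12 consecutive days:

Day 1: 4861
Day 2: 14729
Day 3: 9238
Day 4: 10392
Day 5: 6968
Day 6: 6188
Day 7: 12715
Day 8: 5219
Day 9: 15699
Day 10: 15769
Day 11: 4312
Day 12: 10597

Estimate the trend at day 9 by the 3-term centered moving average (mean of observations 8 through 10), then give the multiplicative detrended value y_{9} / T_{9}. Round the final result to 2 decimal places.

Trend T_9 = (5219 + 15699 + 15769) / 3 = 36687/3 = 12229.0000
Ratio to trend: 15699 / 12229.0000 = 1.28

1.28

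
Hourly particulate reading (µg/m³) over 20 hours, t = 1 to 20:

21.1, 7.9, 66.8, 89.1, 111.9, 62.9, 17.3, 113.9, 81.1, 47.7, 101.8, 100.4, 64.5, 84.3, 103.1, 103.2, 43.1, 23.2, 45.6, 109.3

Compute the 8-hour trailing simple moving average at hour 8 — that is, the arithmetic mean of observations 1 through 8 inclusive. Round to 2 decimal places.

61.36

Sum of periods 1–8: 21.1 + 7.9 + 66.8 + 89.1 + 111.9 + 62.9 + 17.3 + 113.9 = 490.9
Divide by 8: 490.9 / 8 = 61.36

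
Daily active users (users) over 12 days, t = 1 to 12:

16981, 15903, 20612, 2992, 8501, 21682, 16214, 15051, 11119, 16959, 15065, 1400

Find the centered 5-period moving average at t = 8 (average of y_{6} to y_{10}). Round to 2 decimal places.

16205.00

Sum of periods 6–10: 21682 + 16214 + 15051 + 11119 + 16959 = 81025
Divide by 5: 81025 / 5 = 16205.00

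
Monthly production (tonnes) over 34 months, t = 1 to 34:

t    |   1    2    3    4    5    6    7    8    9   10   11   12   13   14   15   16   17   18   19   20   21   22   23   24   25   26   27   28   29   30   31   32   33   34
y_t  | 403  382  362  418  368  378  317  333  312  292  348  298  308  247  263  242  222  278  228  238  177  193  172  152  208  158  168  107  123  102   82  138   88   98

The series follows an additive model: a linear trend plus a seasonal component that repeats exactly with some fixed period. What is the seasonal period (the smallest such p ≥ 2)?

First differences y_{t+1} − y_t: -21, -20, 56, -50, 10, -61, 16, -21, -20, 56, -50, 10, -61, 16, -21, -20, …
The difference pattern repeats every 7 terms and not for any smaller step, so p = 7.

7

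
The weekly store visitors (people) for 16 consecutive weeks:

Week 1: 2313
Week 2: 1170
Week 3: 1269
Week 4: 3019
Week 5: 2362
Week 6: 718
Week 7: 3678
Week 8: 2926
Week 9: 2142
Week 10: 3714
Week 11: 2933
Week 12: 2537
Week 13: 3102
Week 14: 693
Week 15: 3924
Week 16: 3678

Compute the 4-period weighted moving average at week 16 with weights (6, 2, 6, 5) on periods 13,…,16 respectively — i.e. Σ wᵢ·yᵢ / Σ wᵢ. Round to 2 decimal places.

3259.58

Weighted sum: 6·3102 + 2·693 + 6·3924 + 5·3678 = 18612 + 1386 + 23544 + 18390 = 61932
Weight total: 6 + 2 + 6 + 5 = 19
WMA = 61932 / 19 = 3259.58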